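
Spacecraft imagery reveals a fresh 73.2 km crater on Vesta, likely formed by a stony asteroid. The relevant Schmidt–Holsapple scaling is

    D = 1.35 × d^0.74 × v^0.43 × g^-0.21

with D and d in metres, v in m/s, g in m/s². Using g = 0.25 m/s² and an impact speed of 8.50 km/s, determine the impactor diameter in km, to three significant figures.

d ≈ 8.78 km

Rearranging for d: d = [D / (1.35 · 8500^0.43 · 0.25^-0.21)]^(1/0.74).
D = 73200 m.
8500^0.43 = 48.94
0.25^-0.21 = 1.338
Denominator = 1.35 × 48.94 × 1.338 = 88.40
D / 88.40 = 73200 / 88.40 = 828.1
d = 828.1^(1/0.74) = 828.1^1.3514 = 8780 m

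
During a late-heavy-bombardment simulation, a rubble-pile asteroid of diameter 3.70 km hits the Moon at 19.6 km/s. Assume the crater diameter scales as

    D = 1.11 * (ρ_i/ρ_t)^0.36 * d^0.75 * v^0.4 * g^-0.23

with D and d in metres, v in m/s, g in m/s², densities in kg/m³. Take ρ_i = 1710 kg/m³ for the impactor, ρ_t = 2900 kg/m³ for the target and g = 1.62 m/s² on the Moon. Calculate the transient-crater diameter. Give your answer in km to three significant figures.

D ≈ 20.3 km

In SI units: d = 3700 m, v = 19600 m/s.
(ρ_i/ρ_t)^0.36 = (1710/2900)^0.36 = 0.8268
d^0.75 = 3700^0.75 = 474.4
v^0.4 = 19600^0.4 = 52.11
g^-0.23 = 1.62^-0.23 = 0.8950
D = 1.11 × 0.8268 × 474.4 × 52.11 × 0.8950 = 20305 m
   = 20.31 km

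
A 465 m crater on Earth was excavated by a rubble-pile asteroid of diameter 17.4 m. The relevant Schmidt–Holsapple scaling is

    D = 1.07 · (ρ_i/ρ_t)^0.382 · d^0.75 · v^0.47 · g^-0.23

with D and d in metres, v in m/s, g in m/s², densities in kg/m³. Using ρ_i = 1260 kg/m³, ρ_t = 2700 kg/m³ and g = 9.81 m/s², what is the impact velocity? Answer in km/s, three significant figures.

v ≈ 24.4 km/s

Rearranging for v: v = [D / (1.07 · (1260/2700)^0.382 · 17.4^0.75 · 9.81^-0.23)]^(1/0.47).
(1260/2700)^0.382 = 0.7474
17.4^0.75 = 8.519
9.81^-0.23 = 0.5914
Denominator = 1.07 × 0.7474 × 8.519 × 0.5914 = 4.029
D / 4.029 = 465 / 4.029 = 115.4
v = 115.4^(1/0.47) = 115.4^2.1277 = 24421 m/s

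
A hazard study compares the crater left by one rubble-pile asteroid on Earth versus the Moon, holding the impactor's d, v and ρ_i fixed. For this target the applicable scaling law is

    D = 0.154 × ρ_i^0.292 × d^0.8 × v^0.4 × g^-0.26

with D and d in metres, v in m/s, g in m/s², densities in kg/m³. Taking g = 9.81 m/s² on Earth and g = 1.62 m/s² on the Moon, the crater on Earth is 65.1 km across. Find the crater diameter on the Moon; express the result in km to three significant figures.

All impactor-dependent factors cancel in the ratio, leaving D_Moon/D_Earth = (g_Moon/g_Earth)^-0.26.
(1.62/9.81)^-0.26 = 0.1651^-0.26 = 1.597
D_Moon = 1.597 × 65.1 km = 104 km

D ≈ 104 km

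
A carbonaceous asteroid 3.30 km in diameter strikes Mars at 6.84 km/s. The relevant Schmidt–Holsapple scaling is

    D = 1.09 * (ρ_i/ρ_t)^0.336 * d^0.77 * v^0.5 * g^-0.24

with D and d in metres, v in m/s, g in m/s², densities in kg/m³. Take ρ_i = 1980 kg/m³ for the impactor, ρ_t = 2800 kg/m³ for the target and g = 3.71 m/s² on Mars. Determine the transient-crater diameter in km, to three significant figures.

D ≈ 30.0 km

In SI units: d = 3300 m, v = 6840 m/s.
(ρ_i/ρ_t)^0.336 = (1980/2800)^0.336 = 0.8901
d^0.77 = 3300^0.77 = 512.0
v^0.5 = 6840^0.5 = 82.70
g^-0.24 = 3.71^-0.24 = 0.7300
D = 1.09 × 0.8901 × 512.0 × 82.70 × 0.7300 = 29989 m
   = 29.99 km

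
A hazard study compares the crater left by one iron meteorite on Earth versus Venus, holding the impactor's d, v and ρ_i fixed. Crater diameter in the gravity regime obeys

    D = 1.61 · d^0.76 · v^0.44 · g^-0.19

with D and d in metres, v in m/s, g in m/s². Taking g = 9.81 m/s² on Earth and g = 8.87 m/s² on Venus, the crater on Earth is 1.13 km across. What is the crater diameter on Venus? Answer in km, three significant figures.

All impactor-dependent factors cancel in the ratio, leaving D_Venus/D_Earth = (g_Venus/g_Earth)^-0.19.
(8.87/9.81)^-0.19 = 0.9042^-0.19 = 1.019
D_Venus = 1.019 × 1.13 km = 1.15 km

D ≈ 1.15 km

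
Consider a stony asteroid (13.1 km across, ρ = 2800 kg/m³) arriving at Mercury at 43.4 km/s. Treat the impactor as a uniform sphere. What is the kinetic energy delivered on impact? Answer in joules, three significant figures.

E ≈ 3.10 × 10^24 J

d = 13100 m; v = 43400 m/s.
Mass m = (π/6) ρ d³ = (π/6) × 2800 × (13100)³ = 3.296 × 10^15 kg
E = ½ m v² = 0.5 × 3.296 × 10^15 × (43400)² = 3.104 × 10^24 J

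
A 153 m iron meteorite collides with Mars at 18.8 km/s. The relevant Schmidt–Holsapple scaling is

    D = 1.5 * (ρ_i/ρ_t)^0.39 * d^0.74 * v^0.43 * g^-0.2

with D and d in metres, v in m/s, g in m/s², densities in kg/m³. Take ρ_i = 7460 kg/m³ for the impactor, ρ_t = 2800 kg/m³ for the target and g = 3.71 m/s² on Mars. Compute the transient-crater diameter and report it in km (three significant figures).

D ≈ 4.82 km

In SI units: v = 18800 m/s.
(ρ_i/ρ_t)^0.39 = (7460/2800)^0.39 = 1.465
d^0.74 = 153^0.74 = 41.37
v^0.43 = 18800^0.43 = 68.85
g^-0.2 = 3.71^-0.2 = 0.7694
D = 1.5 × 1.465 × 41.37 × 68.85 × 0.7694 = 4816 m
   = 4.816 km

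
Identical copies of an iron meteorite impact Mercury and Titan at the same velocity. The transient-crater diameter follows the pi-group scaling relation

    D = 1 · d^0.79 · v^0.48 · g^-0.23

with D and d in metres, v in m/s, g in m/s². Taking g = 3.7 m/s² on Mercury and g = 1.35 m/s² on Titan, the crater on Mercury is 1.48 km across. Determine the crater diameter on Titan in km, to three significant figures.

All impactor-dependent factors cancel in the ratio, leaving D_Titan/D_Mercury = (g_Titan/g_Mercury)^-0.23.
(1.35/3.7)^-0.23 = 0.3649^-0.23 = 1.261
D_Titan = 1.261 × 1.48 km = 1.87 km

D ≈ 1.87 km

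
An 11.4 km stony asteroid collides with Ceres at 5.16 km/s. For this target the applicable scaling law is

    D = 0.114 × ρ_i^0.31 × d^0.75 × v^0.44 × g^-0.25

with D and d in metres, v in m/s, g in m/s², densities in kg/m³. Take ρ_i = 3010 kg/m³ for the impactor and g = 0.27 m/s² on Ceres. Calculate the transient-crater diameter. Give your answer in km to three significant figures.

In SI units: d = 11400 m, v = 5160 m/s.
ρ_i^0.31 = 3010^0.31 = 11.98
d^0.75 = 11400^0.75 = 1103
v^0.44 = 5160^0.44 = 43.01
g^-0.25 = 0.27^-0.25 = 1.387
D = 0.114 × 11.98 × 1103 × 43.01 × 1.387 = 89863 m
   = 89.86 km

D ≈ 89.9 km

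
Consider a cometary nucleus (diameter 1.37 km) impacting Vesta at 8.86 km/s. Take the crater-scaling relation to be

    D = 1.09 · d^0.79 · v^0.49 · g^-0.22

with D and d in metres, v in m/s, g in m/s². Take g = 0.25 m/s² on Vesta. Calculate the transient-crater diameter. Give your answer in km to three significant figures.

D ≈ 38.2 km

In SI units: d = 1370 m, v = 8860 m/s.
d^0.79 = 1370^0.79 = 300.6
v^0.49 = 8860^0.49 = 85.95
g^-0.22 = 0.25^-0.22 = 1.357
D = 1.09 × 300.6 × 85.95 × 1.357 = 38216 m
   = 38.22 km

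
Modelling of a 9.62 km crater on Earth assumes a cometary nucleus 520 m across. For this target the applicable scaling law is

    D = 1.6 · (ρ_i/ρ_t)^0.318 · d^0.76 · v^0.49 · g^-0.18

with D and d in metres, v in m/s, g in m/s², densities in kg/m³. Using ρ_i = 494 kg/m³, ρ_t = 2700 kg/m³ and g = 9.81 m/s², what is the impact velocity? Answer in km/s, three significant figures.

Rearranging for v: v = [D / (1.6 · (494/2700)^0.318 · 520^0.76 · 9.81^-0.18)]^(1/0.49).
D = 9620 m.
(494/2700)^0.318 = 0.5827
520^0.76 = 115.9
9.81^-0.18 = 0.6630
Denominator = 1.6 × 0.5827 × 115.9 × 0.6630 = 71.64
D / 71.64 = 9620 / 71.64 = 134.3
v = 134.3^(1/0.49) = 134.3^2.0408 = 22028 m/s

v ≈ 22.0 km/s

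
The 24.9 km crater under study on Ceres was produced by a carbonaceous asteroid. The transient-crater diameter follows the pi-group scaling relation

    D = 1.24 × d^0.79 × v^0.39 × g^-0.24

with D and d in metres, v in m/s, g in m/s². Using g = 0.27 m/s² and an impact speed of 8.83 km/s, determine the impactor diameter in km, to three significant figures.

Rearranging for d: d = [D / (1.24 · 8830^0.39 · 0.27^-0.24)]^(1/0.79).
D = 24900 m.
8830^0.39 = 34.59
0.27^-0.24 = 1.369
Denominator = 1.24 × 34.59 × 1.369 = 58.72
D / 58.72 = 24900 / 58.72 = 424.0
d = 424.0^(1/0.79) = 424.0^1.2658 = 2117 m

d ≈ 2.12 km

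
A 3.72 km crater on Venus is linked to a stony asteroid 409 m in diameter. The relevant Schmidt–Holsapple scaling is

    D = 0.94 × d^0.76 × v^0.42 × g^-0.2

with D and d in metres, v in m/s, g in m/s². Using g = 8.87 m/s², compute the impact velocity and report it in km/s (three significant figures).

v ≈ 19.5 km/s

Rearranging for v: v = [D / (0.94 · 409^0.76 · 8.87^-0.2)]^(1/0.42).
D = 3720 m.
409^0.76 = 96.59
8.87^-0.2 = 0.6463
Denominator = 0.94 × 96.59 × 0.6463 = 58.68
D / 58.68 = 3720 / 58.68 = 63.39
v = 63.39^(1/0.42) = 63.39^2.381 = 19526 m/s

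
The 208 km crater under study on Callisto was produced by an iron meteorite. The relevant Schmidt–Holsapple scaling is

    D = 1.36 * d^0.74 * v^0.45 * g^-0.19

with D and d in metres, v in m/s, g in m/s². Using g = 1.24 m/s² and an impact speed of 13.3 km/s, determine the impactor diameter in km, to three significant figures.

Rearranging for d: d = [D / (1.36 · 13300^0.45 · 1.24^-0.19)]^(1/0.74).
D = 208000 m.
13300^0.45 = 71.74
1.24^-0.19 = 0.9600
Denominator = 1.36 × 71.74 × 0.9600 = 93.66
D / 93.66 = 208000 / 93.66 = 2221
d = 2221^(1/0.74) = 2221^1.3514 = 33306 m

d ≈ 33.3 km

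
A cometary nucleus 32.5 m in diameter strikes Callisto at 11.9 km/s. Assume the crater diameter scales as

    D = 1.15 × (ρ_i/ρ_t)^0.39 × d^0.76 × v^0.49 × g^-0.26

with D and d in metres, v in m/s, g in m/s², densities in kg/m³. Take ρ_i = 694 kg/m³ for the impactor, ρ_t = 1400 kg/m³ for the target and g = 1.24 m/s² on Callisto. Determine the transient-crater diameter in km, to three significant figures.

In SI units: v = 11900 m/s.
(ρ_i/ρ_t)^0.39 = (694/1400)^0.39 = 0.7606
d^0.76 = 32.5^0.76 = 14.09
v^0.49 = 11900^0.49 = 99.32
g^-0.26 = 1.24^-0.26 = 0.9456
D = 1.15 × 0.7606 × 14.09 × 99.32 × 0.9456 = 1157 m
   = 1.157 km

D ≈ 1.16 km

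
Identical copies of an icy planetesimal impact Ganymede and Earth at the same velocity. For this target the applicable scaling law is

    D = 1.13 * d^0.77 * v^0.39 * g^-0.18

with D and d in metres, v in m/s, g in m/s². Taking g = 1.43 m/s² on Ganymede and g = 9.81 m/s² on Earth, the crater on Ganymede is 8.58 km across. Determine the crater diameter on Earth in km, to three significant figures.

D ≈ 6.07 km

All impactor-dependent factors cancel in the ratio, leaving D_Earth/D_Ganymede = (g_Earth/g_Ganymede)^-0.18.
(9.81/1.43)^-0.18 = 6.860^-0.18 = 0.7071
D_Earth = 0.7071 × 8.58 km = 6.07 km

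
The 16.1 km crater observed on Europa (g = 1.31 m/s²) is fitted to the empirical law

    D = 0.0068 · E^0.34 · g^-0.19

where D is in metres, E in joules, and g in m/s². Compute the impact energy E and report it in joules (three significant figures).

E ≈ 6.51 × 10^18 J

Rearranging: E = [D / (0.0068 · g^-0.19)]^(1/0.34).
D = 16100 m.
g^-0.19 = 1.31^-0.19 = 0.9500
D / (0.0068 × 0.9500) = 16100 / (6.460 × 10^-3) = 2.492 × 10^6
E = (2.492 × 10^6)^2.9412 = 6.509 × 10^18 J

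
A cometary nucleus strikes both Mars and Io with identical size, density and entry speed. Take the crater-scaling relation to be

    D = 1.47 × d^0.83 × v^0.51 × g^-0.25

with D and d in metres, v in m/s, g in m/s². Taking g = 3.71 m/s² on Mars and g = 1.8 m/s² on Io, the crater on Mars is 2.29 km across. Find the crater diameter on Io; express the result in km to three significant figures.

All impactor-dependent factors cancel in the ratio, leaving D_Io/D_Mars = (g_Io/g_Mars)^-0.25.
(1.8/3.71)^-0.25 = 0.4852^-0.25 = 1.198
D_Io = 1.198 × 2.29 km = 2.74 km

D ≈ 2.74 km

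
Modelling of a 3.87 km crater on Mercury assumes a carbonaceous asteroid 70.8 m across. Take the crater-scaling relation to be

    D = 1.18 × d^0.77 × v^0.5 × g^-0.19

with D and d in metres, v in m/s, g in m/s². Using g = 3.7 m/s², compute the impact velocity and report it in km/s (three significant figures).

Rearranging for v: v = [D / (1.18 · 70.8^0.77 · 3.7^-0.19)]^(1/0.5).
D = 3870 m.
70.8^0.77 = 26.58
3.7^-0.19 = 0.7799
Denominator = 1.18 × 26.58 × 0.7799 = 24.46
D / 24.46 = 3870 / 24.46 = 158.2
v = 158.2^(1/0.5) = 158.2^2 = 25027 m/s

v ≈ 25.0 km/s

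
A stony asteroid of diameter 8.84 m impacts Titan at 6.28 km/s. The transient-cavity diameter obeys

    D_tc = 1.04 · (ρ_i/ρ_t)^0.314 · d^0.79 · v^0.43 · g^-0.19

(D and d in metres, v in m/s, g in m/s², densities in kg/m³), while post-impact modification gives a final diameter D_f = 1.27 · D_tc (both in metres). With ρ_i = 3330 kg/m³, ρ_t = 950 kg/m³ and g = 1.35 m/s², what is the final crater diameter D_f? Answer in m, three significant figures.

D_f ≈ 445 m

v = 6280 m/s.
(ρ_i/ρ_t)^0.314 = (3330/950)^0.314 = 1.483
d^0.79 = 8.84^0.79 = 5.594
v^0.43 = 6280^0.43 = 42.97
g^-0.19 = 1.35^-0.19 = 0.9446
D_tc = 1.04 × 1.483 × 5.594 × 42.97 × 0.9446 = 350.2 m
D_f = 1.27 × 350.2 = 444.8 m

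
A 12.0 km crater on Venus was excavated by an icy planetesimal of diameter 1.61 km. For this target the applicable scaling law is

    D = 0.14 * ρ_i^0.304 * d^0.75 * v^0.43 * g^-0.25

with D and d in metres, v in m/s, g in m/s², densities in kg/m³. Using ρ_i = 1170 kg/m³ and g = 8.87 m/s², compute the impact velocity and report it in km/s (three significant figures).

v ≈ 18.2 km/s

Rearranging for v: v = [D / (0.14 · 1170^0.304 · 1610^0.75 · 8.87^-0.25)]^(1/0.43).
D = 12000 m.
1170^0.304 = 8.565
1610^0.75 = 254.2
8.87^-0.25 = 0.5795
Denominator = 0.14 × 8.565 × 254.2 × 0.5795 = 176.6
D / 176.6 = 12000 / 176.6 = 67.95
v = 67.95^(1/0.43) = 67.95^2.3256 = 18236 m/s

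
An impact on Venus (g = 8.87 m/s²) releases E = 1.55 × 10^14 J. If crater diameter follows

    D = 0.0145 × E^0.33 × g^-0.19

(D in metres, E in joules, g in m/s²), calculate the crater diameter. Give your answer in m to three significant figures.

E^0.33 = (1.55 × 10^14)^0.33 = 4.817 × 10^4
g^-0.19 = 8.87^-0.19 = 0.6605
D = 0.0145 × 4.817 × 10^4 × 0.6605 = 461.3 m

D ≈ 461 m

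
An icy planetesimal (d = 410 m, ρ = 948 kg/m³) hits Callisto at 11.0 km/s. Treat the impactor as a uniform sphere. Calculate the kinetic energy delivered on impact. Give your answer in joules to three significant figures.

v = 11000 m/s.
Mass m = (π/6) ρ d³ = (π/6) × 948 × (410)³ = 3.421 × 10^10 kg
E = ½ m v² = 0.5 × 3.421 × 10^10 × (11000)² = 2.070 × 10^18 J

E ≈ 2.07 × 10^18 J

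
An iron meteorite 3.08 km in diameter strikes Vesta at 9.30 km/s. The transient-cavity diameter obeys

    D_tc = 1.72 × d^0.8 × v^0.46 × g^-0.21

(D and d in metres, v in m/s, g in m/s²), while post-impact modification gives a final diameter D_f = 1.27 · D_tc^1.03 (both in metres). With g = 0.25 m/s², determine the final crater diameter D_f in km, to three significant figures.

In SI: d = 3080 m, v = 9300 m/s.
d^0.8 = 3080^0.8 = 617.8
v^0.46 = 9300^0.46 = 66.91
g^-0.21 = 0.25^-0.21 = 1.338
D_tc = 1.72 × 617.8 × 66.91 × 1.338 = 95130 m
D_f = 1.27 × (95130)^1.03 = 1.704 × 10^5 m
     = 170.4 km

D_f ≈ 170 km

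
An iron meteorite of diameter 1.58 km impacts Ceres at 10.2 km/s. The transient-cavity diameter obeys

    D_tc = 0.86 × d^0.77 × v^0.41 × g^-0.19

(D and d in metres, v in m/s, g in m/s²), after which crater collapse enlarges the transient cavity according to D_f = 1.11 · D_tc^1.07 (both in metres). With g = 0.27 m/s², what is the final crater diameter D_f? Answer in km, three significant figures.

D_f ≈ 30.5 km

In SI: d = 1580 m, v = 10200 m/s.
d^0.77 = 1580^0.77 = 290.4
v^0.41 = 10200^0.41 = 44.01
g^-0.19 = 0.27^-0.19 = 1.282
D_tc = 0.86 × 290.4 × 44.01 × 1.282 = 14090 m
D_f = 1.11 × (14090)^1.07 = 30525 m
     = 30.53 km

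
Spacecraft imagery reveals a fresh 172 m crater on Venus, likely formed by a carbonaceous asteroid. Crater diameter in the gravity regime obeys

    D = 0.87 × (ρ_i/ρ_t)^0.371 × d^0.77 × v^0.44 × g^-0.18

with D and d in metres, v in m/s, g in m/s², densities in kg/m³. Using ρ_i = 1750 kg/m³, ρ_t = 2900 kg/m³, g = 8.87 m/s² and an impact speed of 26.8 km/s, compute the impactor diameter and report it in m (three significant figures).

Rearranging for d: d = [D / (0.87 · (1750/2900)^0.371 · 26800^0.44 · 8.87^-0.18)]^(1/0.77).
(1750/2900)^0.371 = 0.8291
26800^0.44 = 88.79
8.87^-0.18 = 0.6751
Denominator = 0.87 × 0.8291 × 88.79 × 0.6751 = 43.24
D / 43.24 = 172 / 43.24 = 3.978
d = 3.978^(1/0.77) = 3.978^1.2987 = 6.009 m

d ≈ 6.01 m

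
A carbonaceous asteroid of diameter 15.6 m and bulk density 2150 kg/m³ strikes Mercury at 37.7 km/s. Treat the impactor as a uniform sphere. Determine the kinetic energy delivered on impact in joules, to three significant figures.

E ≈ 3.04 × 10^15 J

v = 37700 m/s.
Mass m = (π/6) ρ d³ = (π/6) × 2150 × (15.6)³ = 4.274 × 10^6 kg
E = ½ m v² = 0.5 × 4.274 × 10^6 × (37700)² = 3.037 × 10^15 J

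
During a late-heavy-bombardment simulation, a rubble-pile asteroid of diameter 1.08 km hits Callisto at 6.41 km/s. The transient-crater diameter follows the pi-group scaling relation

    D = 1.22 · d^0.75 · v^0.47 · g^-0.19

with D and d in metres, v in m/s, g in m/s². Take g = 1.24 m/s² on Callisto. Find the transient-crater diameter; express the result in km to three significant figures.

In SI units: d = 1080 m, v = 6410 m/s.
d^0.75 = 1080^0.75 = 188.4
v^0.47 = 6410^0.47 = 61.55
g^-0.19 = 1.24^-0.19 = 0.9600
D = 1.22 × 188.4 × 61.55 × 0.9600 = 13581 m
   = 13.58 km

D ≈ 13.6 km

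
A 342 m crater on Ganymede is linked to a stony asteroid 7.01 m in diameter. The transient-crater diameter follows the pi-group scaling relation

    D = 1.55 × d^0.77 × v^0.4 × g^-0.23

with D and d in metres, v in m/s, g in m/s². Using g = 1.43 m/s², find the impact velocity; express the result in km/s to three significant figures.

Rearranging for v: v = [D / (1.55 · 7.01^0.77 · 1.43^-0.23)]^(1/0.4).
7.01^0.77 = 4.479
1.43^-0.23 = 0.9210
Denominator = 1.55 × 4.479 × 0.9210 = 6.394
D / 6.394 = 342 / 6.394 = 53.49
v = 53.49^(1/0.4) = 53.49^2.5 = 20926 m/s

v ≈ 20.9 km/s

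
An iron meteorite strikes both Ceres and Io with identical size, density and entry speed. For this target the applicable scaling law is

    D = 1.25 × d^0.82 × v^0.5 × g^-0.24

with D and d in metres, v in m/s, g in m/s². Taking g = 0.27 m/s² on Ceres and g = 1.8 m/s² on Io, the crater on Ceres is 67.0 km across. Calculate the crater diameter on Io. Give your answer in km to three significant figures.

D ≈ 42.5 km

All impactor-dependent factors cancel in the ratio, leaving D_Io/D_Ceres = (g_Io/g_Ceres)^-0.24.
(1.8/0.27)^-0.24 = 6.667^-0.24 = 0.6342
D_Io = 0.6342 × 67.0 km = 42.5 km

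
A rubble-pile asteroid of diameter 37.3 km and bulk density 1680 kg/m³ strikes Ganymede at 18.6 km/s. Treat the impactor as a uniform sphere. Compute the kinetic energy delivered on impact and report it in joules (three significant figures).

E ≈ 7.90 × 10^24 J

d = 37300 m; v = 18600 m/s.
Mass m = (π/6) ρ d³ = (π/6) × 1680 × (37300)³ = 4.565 × 10^16 kg
E = ½ m v² = 0.5 × 4.565 × 10^16 × (18600)² = 7.897 × 10^24 J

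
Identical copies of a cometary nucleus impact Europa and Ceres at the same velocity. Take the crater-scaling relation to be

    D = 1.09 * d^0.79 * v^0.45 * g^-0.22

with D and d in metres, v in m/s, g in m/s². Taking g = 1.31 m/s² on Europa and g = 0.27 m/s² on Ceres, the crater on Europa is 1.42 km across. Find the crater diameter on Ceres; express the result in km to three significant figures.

D ≈ 2.01 km

All impactor-dependent factors cancel in the ratio, leaving D_Ceres/D_Europa = (g_Ceres/g_Europa)^-0.22.
(0.27/1.31)^-0.22 = 0.2061^-0.22 = 1.415
D_Ceres = 1.415 × 1.42 km = 2.01 km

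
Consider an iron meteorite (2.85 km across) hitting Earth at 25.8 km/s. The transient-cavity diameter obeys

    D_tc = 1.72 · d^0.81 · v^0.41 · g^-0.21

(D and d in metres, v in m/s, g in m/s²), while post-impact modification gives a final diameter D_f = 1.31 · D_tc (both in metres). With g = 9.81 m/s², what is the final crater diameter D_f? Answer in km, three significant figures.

D_f ≈ 56.5 km

In SI: d = 2850 m, v = 25800 m/s.
d^0.81 = 2850^0.81 = 628.7
v^0.41 = 25800^0.41 = 64.38
g^-0.21 = 9.81^-0.21 = 0.6191
D_tc = 1.72 × 628.7 × 64.38 × 0.6191 = 43100 m
D_f = 1.31 × 43100 = 56461 m
     = 56.46 km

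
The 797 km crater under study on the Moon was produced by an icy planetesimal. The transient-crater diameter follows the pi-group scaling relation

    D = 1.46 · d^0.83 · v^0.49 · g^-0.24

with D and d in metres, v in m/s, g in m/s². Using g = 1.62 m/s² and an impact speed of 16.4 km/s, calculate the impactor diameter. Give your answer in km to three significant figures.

Rearranging for d: d = [D / (1.46 · 16400^0.49 · 1.62^-0.24)]^(1/0.83).
D = 797000 m.
16400^0.49 = 116.2
1.62^-0.24 = 0.8907
Denominator = 1.46 × 116.2 × 0.8907 = 151.1
D / 151.1 = 797000 / 151.1 = 5275
d = 5275^(1/0.83) = 5275^1.2048 = 30516 m

d ≈ 30.5 km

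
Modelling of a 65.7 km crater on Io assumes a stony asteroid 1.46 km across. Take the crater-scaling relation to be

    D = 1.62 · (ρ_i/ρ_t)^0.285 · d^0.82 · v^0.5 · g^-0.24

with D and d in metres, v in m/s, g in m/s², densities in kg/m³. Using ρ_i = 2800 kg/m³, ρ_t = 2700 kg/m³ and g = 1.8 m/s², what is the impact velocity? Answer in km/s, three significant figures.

v ≈ 13.8 km/s

Rearranging for v: v = [D / (1.62 · (2800/2700)^0.285 · 1460^0.82 · 1.8^-0.24)]^(1/0.5).
D = 65700 m.
(2800/2700)^0.285 = 1.010
1460^0.82 = 393.3
1.8^-0.24 = 0.8684
Denominator = 1.62 × 1.010 × 393.3 × 0.8684 = 558.8
D / 558.8 = 65700 / 558.8 = 117.6
v = 117.6^(1/0.5) = 117.6^2 = 13830 m/s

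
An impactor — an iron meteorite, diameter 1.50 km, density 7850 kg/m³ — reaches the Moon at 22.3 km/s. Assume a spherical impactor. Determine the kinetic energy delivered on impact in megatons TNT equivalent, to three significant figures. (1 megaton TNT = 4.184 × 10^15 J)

d = 1500 m; v = 22300 m/s.
Mass m = (π/6) ρ d³ = (π/6) × 7850 × (1500)³ = 1.387 × 10^13 kg
E = ½ m v² = 0.5 × 1.387 × 10^13 × (22300)² = 3.449 × 10^21 J
   = 3.449 × 10^21 / 4.184×10^15 = 8.243 × 10^5 Mt

E ≈ 8.24 × 10^5 Mt TNT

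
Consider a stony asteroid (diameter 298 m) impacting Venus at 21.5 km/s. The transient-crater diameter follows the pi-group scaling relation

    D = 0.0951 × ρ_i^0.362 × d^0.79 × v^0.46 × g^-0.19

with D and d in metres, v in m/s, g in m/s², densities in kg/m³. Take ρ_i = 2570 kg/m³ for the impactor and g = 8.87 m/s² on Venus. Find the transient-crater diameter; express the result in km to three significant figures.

D ≈ 9.55 km

In SI units: v = 21500 m/s.
ρ_i^0.362 = 2570^0.362 = 17.16
d^0.79 = 298^0.79 = 90.08
v^0.46 = 21500^0.46 = 98.38
g^-0.19 = 8.87^-0.19 = 0.6605
D = 0.0951 × 17.16 × 90.08 × 98.38 × 0.6605 = 9552 m
   = 9.552 km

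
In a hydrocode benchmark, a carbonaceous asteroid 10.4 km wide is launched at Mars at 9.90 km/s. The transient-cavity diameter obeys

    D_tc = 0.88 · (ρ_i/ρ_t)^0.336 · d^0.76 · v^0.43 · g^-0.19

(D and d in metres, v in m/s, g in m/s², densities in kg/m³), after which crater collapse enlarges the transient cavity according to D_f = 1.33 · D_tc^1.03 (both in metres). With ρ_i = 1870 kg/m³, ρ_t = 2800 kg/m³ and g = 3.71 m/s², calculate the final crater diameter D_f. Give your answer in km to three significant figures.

D_f ≈ 64.4 km

In SI: d = 10400 m, v = 9900 m/s.
(ρ_i/ρ_t)^0.336 = (1870/2800)^0.336 = 0.8732
d^0.76 = 10400^0.76 = 1130
v^0.43 = 9900^0.43 = 52.25
g^-0.19 = 3.71^-0.19 = 0.7795
D_tc = 0.88 × 0.8732 × 1130 × 52.25 × 0.7795 = 35370 m
D_f = 1.33 × (35370)^1.03 = 64409 m
     = 64.41 km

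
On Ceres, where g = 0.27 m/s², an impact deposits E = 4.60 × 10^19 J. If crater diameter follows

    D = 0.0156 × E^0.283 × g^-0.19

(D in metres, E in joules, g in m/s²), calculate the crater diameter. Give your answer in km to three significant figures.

D ≈ 7.34 km

E^0.283 = (4.60 × 10^19)^0.283 = 3.669 × 10^5
g^-0.19 = 0.27^-0.19 = 1.282
D = 0.0156 × 3.669 × 10^5 × 1.282 = 7338 m
   = 7.338 km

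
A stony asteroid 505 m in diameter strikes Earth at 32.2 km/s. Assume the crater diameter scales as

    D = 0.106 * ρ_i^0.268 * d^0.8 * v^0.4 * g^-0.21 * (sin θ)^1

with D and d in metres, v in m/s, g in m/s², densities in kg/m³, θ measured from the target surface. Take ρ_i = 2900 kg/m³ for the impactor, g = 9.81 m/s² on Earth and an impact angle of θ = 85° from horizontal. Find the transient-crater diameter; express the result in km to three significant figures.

D ≈ 5.12 km

In SI units: v = 32200 m/s.
ρ_i^0.268 = 2900^0.268 = 8.471
d^0.8 = 505^0.8 = 145.4
v^0.4 = 32200^0.4 = 63.55
g^-0.21 = 9.81^-0.21 = 0.6191
(sin 85°)^1 = 0.9962^1 = 0.9962
D = 0.106 × 8.471 × 145.4 × 63.55 × 0.6191 × 0.9962 = 5117 m
   = 5.117 km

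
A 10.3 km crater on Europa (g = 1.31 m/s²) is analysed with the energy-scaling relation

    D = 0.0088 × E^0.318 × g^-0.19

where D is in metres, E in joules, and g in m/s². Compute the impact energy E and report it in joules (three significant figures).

E ≈ 1.42 × 10^19 J

Rearranging: E = [D / (0.0088 · g^-0.19)]^(1/0.318).
D = 10300 m.
g^-0.19 = 1.31^-0.19 = 0.9500
D / (0.0088 × 0.9500) = 10300 / (8.360 × 10^-3) = 1.232 × 10^6
E = (1.232 × 10^6)^3.1447 = 1.423 × 10^19 J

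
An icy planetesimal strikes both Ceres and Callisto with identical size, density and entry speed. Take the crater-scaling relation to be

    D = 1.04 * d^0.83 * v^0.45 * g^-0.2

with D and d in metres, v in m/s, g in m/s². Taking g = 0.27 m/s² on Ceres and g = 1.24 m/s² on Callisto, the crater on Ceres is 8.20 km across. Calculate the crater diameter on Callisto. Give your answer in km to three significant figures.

D ≈ 6.05 km

All impactor-dependent factors cancel in the ratio, leaving D_Callisto/D_Ceres = (g_Callisto/g_Ceres)^-0.2.
(1.24/0.27)^-0.2 = 4.593^-0.2 = 0.7372
D_Callisto = 0.7372 × 8.20 km = 6.05 km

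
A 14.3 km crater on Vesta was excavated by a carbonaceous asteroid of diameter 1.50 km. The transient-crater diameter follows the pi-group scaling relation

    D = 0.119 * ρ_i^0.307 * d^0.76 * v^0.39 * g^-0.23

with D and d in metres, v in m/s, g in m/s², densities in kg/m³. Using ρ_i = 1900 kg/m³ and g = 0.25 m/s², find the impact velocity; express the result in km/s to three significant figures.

Rearranging for v: v = [D / (0.119 · 1900^0.307 · 1500^0.76 · 0.25^-0.23)]^(1/0.39).
D = 14300 m.
1900^0.307 = 10.15
1500^0.76 = 259.3
0.25^-0.23 = 1.376
Denominator = 0.119 × 10.15 × 259.3 × 1.376 = 431.0
D / 431.0 = 14300 / 431.0 = 33.18
v = 33.18^(1/0.39) = 33.18^2.5641 = 7937 m/s

v ≈ 7.94 km/s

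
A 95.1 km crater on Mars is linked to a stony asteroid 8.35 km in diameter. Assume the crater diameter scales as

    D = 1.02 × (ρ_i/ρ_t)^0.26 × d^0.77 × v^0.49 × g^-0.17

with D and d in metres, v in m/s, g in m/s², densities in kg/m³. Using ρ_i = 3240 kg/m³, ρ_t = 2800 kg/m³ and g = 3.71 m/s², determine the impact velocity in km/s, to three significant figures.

Rearranging for v: v = [D / (1.02 · (3240/2800)^0.26 · 8350^0.77 · 3.71^-0.17)]^(1/0.49).
D = 95100 m.
(3240/2800)^0.26 = 1.039
8350^0.77 = 1046
3.71^-0.17 = 0.8002
Denominator = 1.02 × 1.039 × 1046 × 0.8002 = 887.0
D / 887.0 = 95100 / 887.0 = 107.2
v = 107.2^(1/0.49) = 107.2^2.0408 = 13907 m/s

v ≈ 13.9 km/s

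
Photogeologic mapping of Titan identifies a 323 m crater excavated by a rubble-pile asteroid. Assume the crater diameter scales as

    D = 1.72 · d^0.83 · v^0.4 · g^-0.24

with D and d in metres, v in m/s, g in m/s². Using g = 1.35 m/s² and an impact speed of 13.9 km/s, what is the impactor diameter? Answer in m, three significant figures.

Rearranging for d: d = [D / (1.72 · 13900^0.4 · 1.35^-0.24)]^(1/0.83).
13900^0.4 = 45.42
1.35^-0.24 = 0.9305
Denominator = 1.72 × 45.42 × 0.9305 = 72.69
D / 72.69 = 323 / 72.69 = 4.444
d = 4.444^(1/0.83) = 4.444^1.2048 = 6.032 m

d ≈ 6.03 m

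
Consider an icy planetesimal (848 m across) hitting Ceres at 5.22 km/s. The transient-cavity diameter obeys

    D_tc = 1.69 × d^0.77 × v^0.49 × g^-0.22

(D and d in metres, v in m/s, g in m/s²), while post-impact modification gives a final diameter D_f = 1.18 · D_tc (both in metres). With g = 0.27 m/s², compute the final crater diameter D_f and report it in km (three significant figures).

D_f ≈ 31.7 km

v = 5220 m/s.
d^0.77 = 848^0.77 = 179.8
v^0.49 = 5220^0.49 = 66.32
g^-0.22 = 0.27^-0.22 = 1.334
D_tc = 1.69 × 179.8 × 66.32 × 1.334 = 26880 m
D_f = 1.18 × 26880 = 31718 m
     = 31.72 km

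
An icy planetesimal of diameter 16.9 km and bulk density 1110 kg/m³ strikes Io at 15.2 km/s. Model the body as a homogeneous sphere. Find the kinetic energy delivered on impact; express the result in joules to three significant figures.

E ≈ 3.24 × 10^23 J

d = 16900 m; v = 15200 m/s.
Mass m = (π/6) ρ d³ = (π/6) × 1110 × (16900)³ = 2.805 × 10^15 kg
E = ½ m v² = 0.5 × 2.805 × 10^15 × (15200)² = 3.240 × 10^23 J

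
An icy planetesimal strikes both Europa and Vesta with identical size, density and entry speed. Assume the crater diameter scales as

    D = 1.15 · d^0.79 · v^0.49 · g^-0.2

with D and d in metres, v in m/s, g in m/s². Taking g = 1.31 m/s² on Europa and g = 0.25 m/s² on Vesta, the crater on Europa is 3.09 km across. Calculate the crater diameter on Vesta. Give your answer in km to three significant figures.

D ≈ 4.30 km

All impactor-dependent factors cancel in the ratio, leaving D_Vesta/D_Europa = (g_Vesta/g_Europa)^-0.2.
(0.25/1.31)^-0.2 = 0.1908^-0.2 = 1.393
D_Vesta = 1.393 × 3.09 km = 4.30 km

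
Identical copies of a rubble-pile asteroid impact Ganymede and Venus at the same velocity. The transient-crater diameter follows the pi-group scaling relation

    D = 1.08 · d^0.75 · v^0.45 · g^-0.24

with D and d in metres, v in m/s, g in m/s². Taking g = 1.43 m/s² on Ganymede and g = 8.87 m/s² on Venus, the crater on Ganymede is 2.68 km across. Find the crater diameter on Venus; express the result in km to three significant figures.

D ≈ 1.73 km

All impactor-dependent factors cancel in the ratio, leaving D_Venus/D_Ganymede = (g_Venus/g_Ganymede)^-0.24.
(8.87/1.43)^-0.24 = 6.203^-0.24 = 0.6453
D_Venus = 0.6453 × 2.68 km = 1.73 km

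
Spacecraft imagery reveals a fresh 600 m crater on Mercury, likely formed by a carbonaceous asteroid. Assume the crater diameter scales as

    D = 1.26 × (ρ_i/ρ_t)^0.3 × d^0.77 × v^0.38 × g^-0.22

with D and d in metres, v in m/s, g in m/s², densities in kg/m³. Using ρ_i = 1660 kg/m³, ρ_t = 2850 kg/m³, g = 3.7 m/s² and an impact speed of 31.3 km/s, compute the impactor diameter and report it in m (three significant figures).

Rearranging for d: d = [D / (1.26 · (1660/2850)^0.3 · 31300^0.38 · 3.7^-0.22)]^(1/0.77).
(1660/2850)^0.3 = 0.8503
31300^0.38 = 51.09
3.7^-0.22 = 0.7499
Denominator = 1.26 × 0.8503 × 51.09 × 0.7499 = 41.05
D / 41.05 = 600 / 41.05 = 14.62
d = 14.62^(1/0.77) = 14.62^1.2987 = 32.58 m

d ≈ 32.6 m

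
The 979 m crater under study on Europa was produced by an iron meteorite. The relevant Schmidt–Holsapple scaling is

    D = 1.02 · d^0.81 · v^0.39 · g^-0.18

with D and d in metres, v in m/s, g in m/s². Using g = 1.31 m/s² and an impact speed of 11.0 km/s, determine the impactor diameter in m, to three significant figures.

Rearranging for d: d = [D / (1.02 · 11000^0.39 · 1.31^-0.18)]^(1/0.81).
11000^0.39 = 37.68
1.31^-0.18 = 0.9526
Denominator = 1.02 × 37.68 × 0.9526 = 36.61
D / 36.61 = 979 / 36.61 = 26.74
d = 26.74^(1/0.81) = 26.74^1.2346 = 57.81 m

d ≈ 57.8 m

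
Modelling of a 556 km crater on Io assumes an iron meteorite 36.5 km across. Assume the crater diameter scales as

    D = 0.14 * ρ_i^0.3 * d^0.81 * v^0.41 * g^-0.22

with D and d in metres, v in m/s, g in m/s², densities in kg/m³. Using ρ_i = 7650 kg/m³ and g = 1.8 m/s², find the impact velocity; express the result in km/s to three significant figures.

v ≈ 23.8 km/s

Rearranging for v: v = [D / (0.14 · 7650^0.3 · 36500^0.81 · 1.8^-0.22)]^(1/0.41).
D = 556000 m.
7650^0.3 = 14.63
36500^0.81 = 4960
1.8^-0.22 = 0.8787
Denominator = 0.14 × 14.63 × 4960 × 0.8787 = 8927
D / 8927 = 556000 / 8927 = 62.28
v = 62.28^(1/0.41) = 62.28^2.439 = 23791 m/s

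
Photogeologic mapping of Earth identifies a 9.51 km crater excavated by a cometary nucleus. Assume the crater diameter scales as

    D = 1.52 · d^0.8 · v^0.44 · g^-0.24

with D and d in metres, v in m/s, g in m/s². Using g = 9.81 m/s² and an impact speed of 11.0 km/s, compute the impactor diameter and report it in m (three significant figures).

d ≈ 661 m

Rearranging for d: d = [D / (1.52 · 11000^0.44 · 9.81^-0.24)]^(1/0.8).
D = 9510 m.
11000^0.44 = 60.01
9.81^-0.24 = 0.5781
Denominator = 1.52 × 60.01 × 0.5781 = 52.73
D / 52.73 = 9510 / 52.73 = 180.4
d = 180.4^(1/0.8) = 180.4^1.25 = 661.1 m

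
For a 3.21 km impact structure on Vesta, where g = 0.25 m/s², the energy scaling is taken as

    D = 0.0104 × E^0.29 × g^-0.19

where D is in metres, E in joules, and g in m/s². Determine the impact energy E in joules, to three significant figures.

Rearranging: E = [D / (0.0104 · g^-0.19)]^(1/0.29).
D = 3210 m.
g^-0.19 = 0.25^-0.19 = 1.301
D / (0.0104 × 1.301) = 3210 / (0.01353) = 2.373 × 10^5
E = (2.373 × 10^5)^3.4483 = 3.433 × 10^18 J

E ≈ 3.43 × 10^18 J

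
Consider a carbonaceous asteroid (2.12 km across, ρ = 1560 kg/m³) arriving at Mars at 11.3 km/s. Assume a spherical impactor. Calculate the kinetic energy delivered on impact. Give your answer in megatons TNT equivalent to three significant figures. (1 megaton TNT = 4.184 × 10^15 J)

d = 2120 m; v = 11300 m/s.
Mass m = (π/6) ρ d³ = (π/6) × 1560 × (2120)³ = 7.783 × 10^12 kg
E = ½ m v² = 0.5 × 7.783 × 10^12 × (11300)² = 4.969 × 10^20 J
   = 4.969 × 10^20 / 4.184×10^15 = 1.188 × 10^5 Mt

E ≈ 1.19 × 10^5 Mt TNT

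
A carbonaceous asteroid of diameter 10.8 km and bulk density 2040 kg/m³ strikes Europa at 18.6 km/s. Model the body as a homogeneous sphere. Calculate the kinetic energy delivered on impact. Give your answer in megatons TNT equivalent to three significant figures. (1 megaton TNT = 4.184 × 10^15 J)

d = 10800 m; v = 18600 m/s.
Mass m = (π/6) ρ d³ = (π/6) × 2040 × (10800)³ = 1.346 × 10^15 kg
E = ½ m v² = 0.5 × 1.346 × 10^15 × (18600)² = 2.328 × 10^23 J
   = 2.328 × 10^23 / 4.184×10^15 = 5.564 × 10^7 Mt

E ≈ 5.56 × 10^7 Mt TNT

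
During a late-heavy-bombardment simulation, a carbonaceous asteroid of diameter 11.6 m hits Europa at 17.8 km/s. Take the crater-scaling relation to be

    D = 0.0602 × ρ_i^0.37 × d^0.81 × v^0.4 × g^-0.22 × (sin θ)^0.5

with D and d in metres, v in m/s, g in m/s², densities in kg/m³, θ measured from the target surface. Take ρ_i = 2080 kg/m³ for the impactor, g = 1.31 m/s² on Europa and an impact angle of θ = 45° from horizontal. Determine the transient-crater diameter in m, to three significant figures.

D ≈ 294 m

In SI units: v = 17800 m/s.
ρ_i^0.37 = 2080^0.37 = 16.89
d^0.81 = 11.6^0.81 = 7.281
v^0.4 = 17800^0.4 = 50.14
g^-0.22 = 1.31^-0.22 = 0.9423
(sin 45°)^0.5 = 0.7071^0.5 = 0.8409
D = 0.0602 × 16.89 × 7.281 × 50.14 × 0.9423 × 0.8409 = 294.1 m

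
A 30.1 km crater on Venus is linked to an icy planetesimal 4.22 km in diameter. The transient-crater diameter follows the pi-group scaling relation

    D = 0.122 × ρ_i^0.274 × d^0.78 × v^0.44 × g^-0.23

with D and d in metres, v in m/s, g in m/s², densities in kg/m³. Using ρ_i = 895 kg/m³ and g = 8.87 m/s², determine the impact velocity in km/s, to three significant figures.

Rearranging for v: v = [D / (0.122 · 895^0.274 · 4220^0.78 · 8.87^-0.23)]^(1/0.44).
D = 30100 m.
895^0.274 = 6.439
4220^0.78 = 672.6
8.87^-0.23 = 0.6053
Denominator = 0.122 × 6.439 × 672.6 × 0.6053 = 319.8
D / 319.8 = 30100 / 319.8 = 94.12
v = 94.12^(1/0.44) = 94.12^2.2727 = 30591 m/s

v ≈ 30.6 km/s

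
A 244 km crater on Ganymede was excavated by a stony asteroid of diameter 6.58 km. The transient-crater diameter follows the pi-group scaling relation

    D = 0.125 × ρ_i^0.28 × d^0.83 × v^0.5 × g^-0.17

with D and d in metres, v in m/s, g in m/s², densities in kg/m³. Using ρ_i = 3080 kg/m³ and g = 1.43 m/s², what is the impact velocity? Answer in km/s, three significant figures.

v ≈ 22.0 km/s

Rearranging for v: v = [D / (0.125 · 3080^0.28 · 6580^0.83 · 1.43^-0.17)]^(1/0.5).
D = 244000 m.
3080^0.28 = 9.480
6580^0.83 = 1476
1.43^-0.17 = 0.9410
Denominator = 0.125 × 9.480 × 1476 × 0.9410 = 1646
D / 1646 = 244000 / 1646 = 148.2
v = 148.2^(1/0.5) = 148.2^2 = 21963 m/s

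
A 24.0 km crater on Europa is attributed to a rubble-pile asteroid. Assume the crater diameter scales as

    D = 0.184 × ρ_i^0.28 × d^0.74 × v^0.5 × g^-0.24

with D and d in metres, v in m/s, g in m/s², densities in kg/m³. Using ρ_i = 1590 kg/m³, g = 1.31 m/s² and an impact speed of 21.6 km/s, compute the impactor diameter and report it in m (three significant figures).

d ≈ 647 m

Rearranging for d: d = [D / (0.184 · 1590^0.28 · 21600^0.5 · 1.31^-0.24)]^(1/0.74).
D = 24000 m.
1590^0.28 = 7.878
21600^0.5 = 147.0
1.31^-0.24 = 0.9372
Denominator = 0.184 × 7.878 × 147.0 × 0.9372 = 199.7
D / 199.7 = 24000 / 199.7 = 120.2
d = 120.2^(1/0.74) = 120.2^1.3514 = 646.8 m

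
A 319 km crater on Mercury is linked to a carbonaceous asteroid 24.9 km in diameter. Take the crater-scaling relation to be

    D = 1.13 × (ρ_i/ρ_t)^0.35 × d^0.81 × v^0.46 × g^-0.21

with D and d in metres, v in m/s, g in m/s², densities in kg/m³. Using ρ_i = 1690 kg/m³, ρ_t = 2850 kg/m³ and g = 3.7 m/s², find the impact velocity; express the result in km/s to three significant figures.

v ≈ 34.7 km/s

Rearranging for v: v = [D / (1.13 · (1690/2850)^0.35 · 24900^0.81 · 3.7^-0.21)]^(1/0.46).
D = 319000 m.
(1690/2850)^0.35 = 0.8328
24900^0.81 = 3638
3.7^-0.21 = 0.7598
Denominator = 1.13 × 0.8328 × 3638 × 0.7598 = 2601
D / 2601 = 319000 / 2601 = 122.6
v = 122.6^(1/0.46) = 122.6^2.1739 = 34687 m/s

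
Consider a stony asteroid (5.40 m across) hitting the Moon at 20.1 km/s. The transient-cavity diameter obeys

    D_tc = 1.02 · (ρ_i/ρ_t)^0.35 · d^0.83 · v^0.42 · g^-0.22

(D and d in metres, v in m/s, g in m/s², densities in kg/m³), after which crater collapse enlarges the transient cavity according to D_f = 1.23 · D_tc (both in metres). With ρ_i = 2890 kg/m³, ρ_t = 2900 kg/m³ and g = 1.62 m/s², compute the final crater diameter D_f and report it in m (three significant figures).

v = 20100 m/s.
(ρ_i/ρ_t)^0.35 = (2890/2900)^0.35 = 0.9988
d^0.83 = 5.4^0.83 = 4.054
v^0.42 = 20100^0.42 = 64.17
g^-0.22 = 1.62^-0.22 = 0.8993
D_tc = 1.02 × 0.9988 × 4.054 × 64.17 × 0.8993 = 238.3 m
D_f = 1.23 × 238.3 = 293.1 m

D_f ≈ 293 m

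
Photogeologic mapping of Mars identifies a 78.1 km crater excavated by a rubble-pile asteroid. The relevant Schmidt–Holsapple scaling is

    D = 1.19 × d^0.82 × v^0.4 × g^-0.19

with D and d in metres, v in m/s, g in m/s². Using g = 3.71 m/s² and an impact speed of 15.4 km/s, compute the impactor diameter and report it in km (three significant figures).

Rearranging for d: d = [D / (1.19 · 15400^0.4 · 3.71^-0.19)]^(1/0.82).
D = 78100 m.
15400^0.4 = 47.32
3.71^-0.19 = 0.7795
Denominator = 1.19 × 47.32 × 0.7795 = 43.89
D / 43.89 = 78100 / 43.89 = 1779
d = 1779^(1/0.82) = 1779^1.2195 = 9196 m

d ≈ 9.20 km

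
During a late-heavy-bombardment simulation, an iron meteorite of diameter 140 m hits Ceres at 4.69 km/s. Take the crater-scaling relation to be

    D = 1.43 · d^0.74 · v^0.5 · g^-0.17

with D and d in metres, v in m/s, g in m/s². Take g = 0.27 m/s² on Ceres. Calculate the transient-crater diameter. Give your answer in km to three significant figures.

D ≈ 4.74 km

In SI units: v = 4690 m/s.
d^0.74 = 140^0.74 = 38.74
v^0.5 = 4690^0.5 = 68.48
g^-0.17 = 0.27^-0.17 = 1.249
D = 1.43 × 38.74 × 68.48 × 1.249 = 4738 m
   = 4.738 km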